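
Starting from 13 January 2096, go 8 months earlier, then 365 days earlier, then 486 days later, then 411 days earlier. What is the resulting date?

July 27, 2094

Going back 8 months from January 13, 2096:
month 1 − 8 = -7, which is month 5 of year 2095 → May 2095.
Day 13 is valid in May, giving May 13, 2095.
Subtracting 365 days from May 13, 2095:
Going back 13 days from May 13, 2095 reaches the end of the previous month; 365 − 13 = 352 left.
April 2095 has 30 days: 352 − 30 = 322 left.
March 2095 has 31 days: 322 − 31 = 291 left.
February 2095 has 28 days (2095 is not a leap year): 291 − 28 = 263 left.
January 2095 has 31 days: 263 − 31 = 232 left.
December 2094 has 31 days: 232 − 31 = 201 left.
November 2094 has 30 days: 201 − 30 = 171 left.
October 2094 has 31 days: 171 − 31 = 140 left.
September 2094 has 30 days: 140 − 30 = 110 left.
August 2094 has 31 days: 110 − 31 = 79 left.
July 2094 has 31 days: 79 − 31 = 48 left.
June 2094 has 30 days: 48 − 30 = 18 left.
May 2094 has 31 days; 31 − 18 = 13 → May 13, 2094.
Advancing 486 days from May 13, 2094:
May has 31 days, so 31 − 13 = 18 days remain after May 13, 2094; 486 − 18 = 468 left.
June 2094 has 30 days: 468 − 30 = 438 left.
July 2094 has 31 days: 438 − 31 = 407 left.
August 2094 has 31 days: 407 − 31 = 376 left.
September 2094 has 30 days: 376 − 30 = 346 left.
October 2094 has 31 days: 346 − 31 = 315 left.
November 2094 has 30 days: 315 − 30 = 285 left.
December 2094 has 31 days: 285 − 31 = 254 left.
January 2095 has 31 days: 254 − 31 = 223 left.
February 2095 has 28 days (2095 is not a leap year): 223 − 28 = 195 left.
March 2095 has 31 days: 195 − 31 = 164 left.
April 2095 has 30 days: 164 − 30 = 134 left.
May 2095 has 31 days: 134 − 31 = 103 left.
June 2095 has 30 days: 103 − 30 = 73 left.
July 2095 has 31 days: 73 − 31 = 42 left.
August 2095 has 31 days: 42 − 31 = 11 left.
11 days into September 2095 → September 11, 2095.
Subtracting 411 days from September 11, 2095:
Going back 11 days from September 11, 2095 reaches the end of the previous month; 411 − 11 = 400 left.
August 2095 has 31 days: 400 − 31 = 369 left.
July 2095 has 31 days: 369 − 31 = 338 left.
June 2095 has 30 days: 338 − 30 = 308 left.
May 2095 has 31 days: 308 − 31 = 277 left.
April 2095 has 30 days: 277 − 30 = 247 left.
March 2095 has 31 days: 247 − 31 = 216 left.
February 2095 has 28 days (2095 is not a leap year): 216 − 28 = 188 left.
January 2095 has 31 days: 188 − 31 = 157 left.
December 2094 has 31 days: 157 − 31 = 126 left.
November 2094 has 30 days: 126 − 30 = 96 left.
October 2094 has 31 days: 96 − 31 = 65 left.
September 2094 has 30 days: 65 − 30 = 35 left.
August 2094 has 31 days: 35 − 31 = 4 left.
July 2094 has 31 days; 31 − 4 = 27 → July 27, 2094.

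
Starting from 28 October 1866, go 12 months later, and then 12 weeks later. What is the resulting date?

Adding 12 months from October 28, 1866:
month 10 + 12 = 22, which is month 10 of year 1867 → October 1867.
Day 28 is valid in October, giving October 28, 1867.
Adding 12 weeks (= 84 days) from October 28, 1867:
October has 31 days, so 31 − 28 = 3 days remain after October 28, 1867; 84 − 3 = 81 left.
November 1867 has 30 days: 81 − 30 = 51 left.
December 1867 has 31 days: 51 − 31 = 20 left.
20 days into January 1868 → January 20, 1868.

January 20, 1868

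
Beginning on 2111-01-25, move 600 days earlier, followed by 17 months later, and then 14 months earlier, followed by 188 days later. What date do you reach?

March 11, 2110

Going back 600 days from January 25, 2111:
Going back 25 days from January 25, 2111 reaches the end of the previous month; 600 − 25 = 575 left.
December 2110 has 31 days: 575 − 31 = 544 left.
November 2110 has 30 days: 544 − 30 = 514 left.
October 2110 has 31 days: 514 − 31 = 483 left.
September 2110 has 30 days: 483 − 30 = 453 left.
August 2110 has 31 days: 453 − 31 = 422 left.
July 2110 has 31 days: 422 − 31 = 391 left.
June 2110 has 30 days: 391 − 30 = 361 left.
May 2110 has 31 days: 361 − 31 = 330 left.
April 2110 has 30 days: 330 − 30 = 300 left.
March 2110 has 31 days: 300 − 31 = 269 left.
February 2110 has 28 days (2110 is not a leap year): 269 − 28 = 241 left.
January 2110 has 31 days: 241 − 31 = 210 left.
December 2109 has 31 days: 210 − 31 = 179 left.
November 2109 has 30 days: 179 − 30 = 149 left.
October 2109 has 31 days: 149 − 31 = 118 left.
September 2109 has 30 days: 118 − 30 = 88 left.
August 2109 has 31 days: 88 − 31 = 57 left.
July 2109 has 31 days: 57 − 31 = 26 left.
June 2109 has 30 days; 30 − 26 = 4 → June 4, 2109.
Advancing 17 months from June 4, 2109:
month 6 + 17 = 23, which is month 11 of year 2110 → November 2110.
Day 4 is valid in November, giving November 4, 2110.
Going back 14 months from November 4, 2110:
month 11 − 14 = -3, which is month 9 of year 2109 → September 2109.
Day 4 is valid in September, giving September 4, 2109.
Counting forward 188 days from September 4, 2109:
September has 30 days, so 30 − 4 = 26 days remain after September 4, 2109; 188 − 26 = 162 left.
October 2109 has 31 days: 162 − 31 = 131 left.
November 2109 has 30 days: 131 − 30 = 101 left.
December 2109 has 31 days: 101 − 31 = 70 left.
January 2110 has 31 days: 70 − 31 = 39 left.
February 2110 has 28 days (2110 is not a leap year): 39 − 28 = 11 left.
11 days into March 2110 → March 11, 2110.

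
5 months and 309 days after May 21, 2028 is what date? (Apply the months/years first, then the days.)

Adding 5 months and 309 days from May 21, 2028: first the month/year part, then the days.
month 5 + 5 = 10 → October 2028.
Day 21 is valid in October, giving October 21, 2028.
Now add 309 days from October 21, 2028.
October has 31 days, so 31 − 21 = 10 days remain after October 21, 2028; 309 − 10 = 299 left.
November 2028 has 30 days: 299 − 30 = 269 left.
December 2028 has 31 days: 269 − 31 = 238 left.
January 2029 has 31 days: 238 − 31 = 207 left.
February 2029 has 28 days (2029 is not a leap year): 207 − 28 = 179 left.
March 2029 has 31 days: 179 − 31 = 148 left.
April 2029 has 30 days: 148 − 30 = 118 left.
May 2029 has 31 days: 118 − 31 = 87 left.
June 2029 has 30 days: 87 − 30 = 57 left.
July 2029 has 31 days: 57 − 31 = 26 left.
26 days into August 2029 → August 26, 2029.

August 26, 2029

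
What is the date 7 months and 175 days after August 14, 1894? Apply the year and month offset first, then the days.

September 5, 1895

Advancing 7 months and 175 days from August 14, 1894: first the month/year part, then the days.
month 8 + 7 = 15, which is month 3 of year 1895 → March 1895.
Day 14 is valid in March, giving March 14, 1895.
Now add 175 days from March 14, 1895.
March has 31 days, so 31 − 14 = 17 days remain after March 14, 1895; 175 − 17 = 158 left.
April 1895 has 30 days: 158 − 30 = 128 left.
May 1895 has 31 days: 128 − 31 = 97 left.
June 1895 has 30 days: 97 − 30 = 67 left.
July 1895 has 31 days: 67 − 31 = 36 left.
August 1895 has 31 days: 36 − 31 = 5 left.
5 days into September 1895 → September 5, 1895.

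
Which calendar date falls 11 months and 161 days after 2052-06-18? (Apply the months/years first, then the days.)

Adding 11 months and 161 days from June 18, 2052: first the month/year part, then the days.
month 6 + 11 = 17, which is month 5 of year 2053 → May 2053.
Day 18 is valid in May, giving May 18, 2053.
Now add 161 days from May 18, 2053.
May has 31 days, so 31 − 18 = 13 days remain after May 18, 2053; 161 − 13 = 148 left.
June 2053 has 30 days: 148 − 30 = 118 left.
July 2053 has 31 days: 118 − 31 = 87 left.
August 2053 has 31 days: 87 − 31 = 56 left.
September 2053 has 30 days: 56 − 30 = 26 left.
26 days into October 2053 → October 26, 2053.

October 26, 2053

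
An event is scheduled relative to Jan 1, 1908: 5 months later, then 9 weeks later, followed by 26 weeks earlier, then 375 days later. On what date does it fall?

February 12, 1909

Advancing 5 months from January 1, 1908:
month 1 + 5 = 6 → June 1908.
Day 1 is valid in June, giving June 1, 1908.
Counting forward 9 weeks (= 63 days) from June 1, 1908:
June has 30 days, so 30 − 1 = 29 days remain after June 1, 1908; 63 − 29 = 34 left.
July 1908 has 31 days: 34 − 31 = 3 left.
3 days into August 1908 → August 3, 1908.
Counting back 26 weeks (= 182 days) from August 3, 1908:
Going back 3 days from August 3, 1908 reaches the end of the previous month; 182 − 3 = 179 left.
July 1908 has 31 days: 179 − 31 = 148 left.
June 1908 has 30 days: 148 − 30 = 118 left.
May 1908 has 31 days: 118 − 31 = 87 left.
April 1908 has 30 days: 87 − 30 = 57 left.
March 1908 has 31 days: 57 − 31 = 26 left.
February 1908 has 29 days; 29 − 26 = 3 → February 3, 1908.
Advancing 375 days from February 3, 1908:
February has 29 days, so 29 − 3 = 26 days remain after February 3, 1908; 375 − 26 = 349 left.
March 1908 has 31 days: 349 − 31 = 318 left.
April 1908 has 30 days: 318 − 30 = 288 left.
May 1908 has 31 days: 288 − 31 = 257 left.
June 1908 has 30 days: 257 − 30 = 227 left.
July 1908 has 31 days: 227 − 31 = 196 left.
August 1908 has 31 days: 196 − 31 = 165 left.
September 1908 has 30 days: 165 − 30 = 135 left.
October 1908 has 31 days: 135 − 31 = 104 left.
November 1908 has 30 days: 104 − 30 = 74 left.
December 1908 has 31 days: 74 − 31 = 43 left.
January 1909 has 31 days: 43 − 31 = 12 left.
12 days into February 1909 → February 12, 1909.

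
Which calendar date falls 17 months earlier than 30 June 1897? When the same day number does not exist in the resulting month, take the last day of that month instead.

January 30, 1896

Going back 17 months from June 30, 1897.
month 6 − 17 = -11, which is month 1 of year 1896 → January 1896.
Day 30 is valid in January, giving January 30, 1896.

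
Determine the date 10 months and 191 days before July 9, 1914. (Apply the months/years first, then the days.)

March 2, 1913

Subtracting 10 months and 191 days from July 9, 1914: first the month/year part, then the days.
month 7 − 10 = -3, which is month 9 of year 1913 → September 1913.
Day 9 is valid in September, giving September 9, 1913.
Now subtract 191 days from September 9, 1913.
Going back 9 days from September 9, 1913 reaches the end of the previous month; 191 − 9 = 182 left.
August 1913 has 31 days: 182 − 31 = 151 left.
July 1913 has 31 days: 151 − 31 = 120 left.
June 1913 has 30 days: 120 − 30 = 90 left.
May 1913 has 31 days: 90 − 31 = 59 left.
April 1913 has 30 days: 59 − 30 = 29 left.
March 1913 has 31 days; 31 − 29 = 2 → March 2, 1913.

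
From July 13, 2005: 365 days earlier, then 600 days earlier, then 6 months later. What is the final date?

May 21, 2003

Subtracting 365 days from July 13, 2005:
Going back 13 days from July 13, 2005 reaches the end of the previous month; 365 − 13 = 352 left.
June 2005 has 30 days: 352 − 30 = 322 left.
May 2005 has 31 days: 322 − 31 = 291 left.
April 2005 has 30 days: 291 − 30 = 261 left.
March 2005 has 31 days: 261 − 31 = 230 left.
February 2005 has 28 days (2005 is not a leap year): 230 − 28 = 202 left.
January 2005 has 31 days: 202 − 31 = 171 left.
December 2004 has 31 days: 171 − 31 = 140 left.
November 2004 has 30 days: 140 − 30 = 110 left.
October 2004 has 31 days: 110 − 31 = 79 left.
September 2004 has 30 days: 79 − 30 = 49 left.
August 2004 has 31 days: 49 − 31 = 18 left.
July 2004 has 31 days; 31 − 18 = 13 → July 13, 2004.
Counting back 600 days from July 13, 2004:
Going back 13 days from July 13, 2004 reaches the end of the previous month; 600 − 13 = 587 left.
June 2004 has 30 days: 587 − 30 = 557 left.
May 2004 has 31 days: 557 − 31 = 526 left.
April 2004 has 30 days: 526 − 30 = 496 left.
March 2004 has 31 days: 496 − 31 = 465 left.
February 2004 has 29 days (2004 is a leap year): 465 − 29 = 436 left.
January 2004 has 31 days: 436 − 31 = 405 left.
December 2003 has 31 days: 405 − 31 = 374 left.
November 2003 has 30 days: 374 − 30 = 344 left.
October 2003 has 31 days: 344 − 31 = 313 left.
September 2003 has 30 days: 313 − 30 = 283 left.
August 2003 has 31 days: 283 − 31 = 252 left.
July 2003 has 31 days: 252 − 31 = 221 left.
June 2003 has 30 days: 221 − 30 = 191 left.
May 2003 has 31 days: 191 − 31 = 160 left.
April 2003 has 30 days: 160 − 30 = 130 left.
March 2003 has 31 days: 130 − 31 = 99 left.
February 2003 has 28 days (2003 is not a leap year): 99 − 28 = 71 left.
January 2003 has 31 days: 71 − 31 = 40 left.
December 2002 has 31 days: 40 − 31 = 9 left.
November 2002 has 30 days; 30 − 9 = 21 → November 21, 2002.
Advancing 6 months from November 21, 2002:
month 11 + 6 = 17, which is month 5 of year 2003 → May 2003.
Day 21 is valid in May, giving May 21, 2003.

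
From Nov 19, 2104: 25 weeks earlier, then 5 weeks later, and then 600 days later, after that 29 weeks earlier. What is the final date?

August 3, 2105

Subtracting 25 weeks (= 175 days) from November 19, 2104:
Going back 19 days from November 19, 2104 reaches the end of the previous month; 175 − 19 = 156 left.
October 2104 has 31 days: 156 − 31 = 125 left.
September 2104 has 30 days: 125 − 30 = 95 left.
August 2104 has 31 days: 95 − 31 = 64 left.
July 2104 has 31 days: 64 − 31 = 33 left.
June 2104 has 30 days: 33 − 30 = 3 left.
May 2104 has 31 days; 31 − 3 = 28 → May 28, 2104.
Counting forward 5 weeks (= 35 days) from May 28, 2104:
May has 31 days, so 31 − 28 = 3 days remain after May 28, 2104; 35 − 3 = 32 left.
June 2104 has 30 days: 32 − 30 = 2 left.
2 days into July 2104 → July 2, 2104.
Advancing 600 days from July 2, 2104:
July has 31 days, so 31 − 2 = 29 days remain after July 2, 2104; 600 − 29 = 571 left.
August 2104 has 31 days: 571 − 31 = 540 left.
September 2104 has 30 days: 540 − 30 = 510 left.
October 2104 has 31 days: 510 − 31 = 479 left.
November 2104 has 30 days: 479 − 30 = 449 left.
December 2104 has 31 days: 449 − 31 = 418 left.
January 2105 has 31 days: 418 − 31 = 387 left.
February 2105 has 28 days (2105 is not a leap year): 387 − 28 = 359 left.
March 2105 has 31 days: 359 − 31 = 328 left.
April 2105 has 30 days: 328 − 30 = 298 left.
May 2105 has 31 days: 298 − 31 = 267 left.
June 2105 has 30 days: 267 − 30 = 237 left.
July 2105 has 31 days: 237 − 31 = 206 left.
August 2105 has 31 days: 206 − 31 = 175 left.
September 2105 has 30 days: 175 − 30 = 145 left.
October 2105 has 31 days: 145 − 31 = 114 left.
November 2105 has 30 days: 114 − 30 = 84 left.
December 2105 has 31 days: 84 − 31 = 53 left.
January 2106 has 31 days: 53 − 31 = 22 left.
22 days into February 2106 → February 22, 2106.
Counting back 29 weeks (= 203 days) from February 22, 2106:
Going back 22 days from February 22, 2106 reaches the end of the previous month; 203 − 22 = 181 left.
January 2106 has 31 days: 181 − 31 = 150 left.
December 2105 has 31 days: 150 − 31 = 119 left.
November 2105 has 30 days: 119 − 30 = 89 left.
October 2105 has 31 days: 89 − 31 = 58 left.
September 2105 has 30 days: 58 − 30 = 28 left.
August 2105 has 31 days; 31 − 28 = 3 → August 3, 2105.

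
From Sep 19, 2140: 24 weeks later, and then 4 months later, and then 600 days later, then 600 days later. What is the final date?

Adding 24 weeks (= 168 days) from September 19, 2140:
September has 30 days, so 30 − 19 = 11 days remain after September 19, 2140; 168 − 11 = 157 left.
October 2140 has 31 days: 157 − 31 = 126 left.
November 2140 has 30 days: 126 − 30 = 96 left.
December 2140 has 31 days: 96 − 31 = 65 left.
January 2141 has 31 days: 65 − 31 = 34 left.
February 2141 has 28 days (2141 is not a leap year): 34 − 28 = 6 left.
6 days into March 2141 → March 6, 2141.
Adding 4 months from March 6, 2141:
month 3 + 4 = 7 → July 2141.
Day 6 is valid in July, giving July 6, 2141.
Advancing 600 days from July 6, 2141:
July has 31 days, so 31 − 6 = 25 days remain after July 6, 2141; 600 − 25 = 575 left.
August 2141 has 31 days: 575 − 31 = 544 left.
September 2141 has 30 days: 544 − 30 = 514 left.
October 2141 has 31 days: 514 − 31 = 483 left.
November 2141 has 30 days: 483 − 30 = 453 left.
December 2141 has 31 days: 453 − 31 = 422 left.
January 2142 has 31 days: 422 − 31 = 391 left.
February 2142 has 28 days (2142 is not a leap year): 391 − 28 = 363 left.
March 2142 has 31 days: 363 − 31 = 332 left.
April 2142 has 30 days: 332 − 30 = 302 left.
May 2142 has 31 days: 302 − 31 = 271 left.
June 2142 has 30 days: 271 − 30 = 241 left.
July 2142 has 31 days: 241 − 31 = 210 left.
August 2142 has 31 days: 210 − 31 = 179 left.
September 2142 has 30 days: 179 − 30 = 149 left.
October 2142 has 31 days: 149 − 31 = 118 left.
November 2142 has 30 days: 118 − 30 = 88 left.
December 2142 has 31 days: 88 − 31 = 57 left.
January 2143 has 31 days: 57 − 31 = 26 left.
26 days into February 2143 → February 26, 2143.
Counting forward 600 days from February 26, 2143:
February has 28 days, so 28 − 26 = 2 days remain after February 26, 2143; 600 − 2 = 598 left.
March 2143 has 31 days: 598 − 31 = 567 left.
April 2143 has 30 days: 567 − 30 = 537 left.
May 2143 has 31 days: 537 − 31 = 506 left.
June 2143 has 30 days: 506 − 30 = 476 left.
July 2143 has 31 days: 476 − 31 = 445 left.
August 2143 has 31 days: 445 − 31 = 414 left.
September 2143 has 30 days: 414 − 30 = 384 left.
October 2143 has 31 days: 384 − 31 = 353 left.
November 2143 has 30 days: 353 − 30 = 323 left.
December 2143 has 31 days: 323 − 31 = 292 left.
January 2144 has 31 days: 292 − 31 = 261 left.
February 2144 has 29 days (2144 is a leap year): 261 − 29 = 232 left.
March 2144 has 31 days: 232 − 31 = 201 left.
April 2144 has 30 days: 201 − 30 = 171 left.
May 2144 has 31 days: 171 − 31 = 140 left.
June 2144 has 30 days: 140 − 30 = 110 left.
July 2144 has 31 days: 110 − 31 = 79 left.
August 2144 has 31 days: 79 − 31 = 48 left.
September 2144 has 30 days: 48 − 30 = 18 left.
18 days into October 2144 → October 18, 2144.

October 18, 2144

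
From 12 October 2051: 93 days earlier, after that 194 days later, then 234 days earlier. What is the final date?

June 1, 2051

Subtracting 93 days from October 12, 2051:
Going back 12 days from October 12, 2051 reaches the end of the previous month; 93 − 12 = 81 left.
September 2051 has 30 days: 81 − 30 = 51 left.
August 2051 has 31 days: 51 − 31 = 20 left.
July 2051 has 31 days; 31 − 20 = 11 → July 11, 2051.
Adding 194 days from July 11, 2051:
July has 31 days, so 31 − 11 = 20 days remain after July 11, 2051; 194 − 20 = 174 left.
August 2051 has 31 days: 174 − 31 = 143 left.
September 2051 has 30 days: 143 − 30 = 113 left.
October 2051 has 31 days: 113 − 31 = 82 left.
November 2051 has 30 days: 82 − 30 = 52 left.
December 2051 has 31 days: 52 − 31 = 21 left.
21 days into January 2052 → January 21, 2052.
Subtracting 234 days from January 21, 2052:
Going back 21 days from January 21, 2052 reaches the end of the previous month; 234 − 21 = 213 left.
December 2051 has 31 days: 213 − 31 = 182 left.
November 2051 has 30 days: 182 − 30 = 152 left.
October 2051 has 31 days: 152 − 31 = 121 left.
September 2051 has 30 days: 121 − 30 = 91 left.
August 2051 has 31 days: 91 − 31 = 60 left.
July 2051 has 31 days: 60 − 31 = 29 left.
June 2051 has 30 days; 30 − 29 = 1 → June 1, 2051.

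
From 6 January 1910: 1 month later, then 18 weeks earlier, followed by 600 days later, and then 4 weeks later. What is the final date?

Adding 1 month from January 6, 1910:
month 1 + 1 = 2 → February 1910.
Day 6 is valid in February, giving February 6, 1910.
Counting back 18 weeks (= 126 days) from February 6, 1910:
Going back 6 days from February 6, 1910 reaches the end of the previous month; 126 − 6 = 120 left.
January 1910 has 31 days: 120 − 31 = 89 left.
December 1909 has 31 days: 89 − 31 = 58 left.
November 1909 has 30 days: 58 − 30 = 28 left.
October 1909 has 31 days; 31 − 28 = 3 → October 3, 1909.
Advancing 600 days from October 3, 1909:
October has 31 days, so 31 − 3 = 28 days remain after October 3, 1909; 600 − 28 = 572 left.
November 1909 has 30 days: 572 − 30 = 542 left.
December 1909 has 31 days: 542 − 31 = 511 left.
January 1910 has 31 days: 511 − 31 = 480 left.
February 1910 has 28 days (1910 is not a leap year): 480 − 28 = 452 left.
March 1910 has 31 days: 452 − 31 = 421 left.
April 1910 has 30 days: 421 − 30 = 391 left.
May 1910 has 31 days: 391 − 31 = 360 left.
June 1910 has 30 days: 360 − 30 = 330 left.
July 1910 has 31 days: 330 − 31 = 299 left.
August 1910 has 31 days: 299 − 31 = 268 left.
September 1910 has 30 days: 268 − 30 = 238 left.
October 1910 has 31 days: 238 − 31 = 207 left.
November 1910 has 30 days: 207 − 30 = 177 left.
December 1910 has 31 days: 177 − 31 = 146 left.
January 1911 has 31 days: 146 − 31 = 115 left.
February 1911 has 28 days (1911 is not a leap year): 115 − 28 = 87 left.
March 1911 has 31 days: 87 − 31 = 56 left.
April 1911 has 30 days: 56 − 30 = 26 left.
26 days into May 1911 → May 26, 1911.
Adding 4 weeks (= 28 days) from May 26, 1911:
May has 31 days, so 31 − 26 = 5 days remain after May 26, 1911; 28 − 5 = 23 left.
23 days into June 1911 → June 23, 1911.

June 23, 1911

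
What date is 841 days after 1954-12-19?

April 8, 1957

Advancing 841 days from December 19, 1954.
December has 31 days, so 31 − 19 = 12 days remain after December 19, 1954; 841 − 12 = 829 left.
January 1955 has 31 days: 829 − 31 = 798 left.
February 1955 has 28 days (1955 is not a leap year): 798 − 28 = 770 left.
March 1955 has 31 days: 770 − 31 = 739 left.
April 1955 has 30 days: 739 − 30 = 709 left.
May 1955 has 31 days: 709 − 31 = 678 left.
June 1955 has 30 days: 678 − 30 = 648 left.
July 1955 has 31 days: 648 − 31 = 617 left.
August 1955 has 31 days: 617 − 31 = 586 left.
September 1955 has 30 days: 586 − 30 = 556 left.
October 1955 has 31 days: 556 − 31 = 525 left.
November 1955 has 30 days: 525 − 30 = 495 left.
December 1955 has 31 days: 495 − 31 = 464 left.
January 1956 has 31 days: 464 − 31 = 433 left.
February 1956 has 29 days (1956 is a leap year): 433 − 29 = 404 left.
March 1956 has 31 days: 404 − 31 = 373 left.
April 1956 has 30 days: 373 − 30 = 343 left.
May 1956 has 31 days: 343 − 31 = 312 left.
June 1956 has 30 days: 312 − 30 = 282 left.
July 1956 has 31 days: 282 − 31 = 251 left.
August 1956 has 31 days: 251 − 31 = 220 left.
September 1956 has 30 days: 220 − 30 = 190 left.
October 1956 has 31 days: 190 − 31 = 159 left.
November 1956 has 30 days: 159 − 30 = 129 left.
December 1956 has 31 days: 129 − 31 = 98 left.
January 1957 has 31 days: 98 − 31 = 67 left.
February 1957 has 28 days (1957 is not a leap year): 67 − 28 = 39 left.
March 1957 has 31 days: 39 − 31 = 8 left.
8 days into April 1957 → April 8, 1957.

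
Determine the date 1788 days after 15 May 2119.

April 6, 2124

Adding 1788 days from May 15, 2119.
May has 31 days, so 31 − 15 = 16 days remain after May 15, 2119; 1788 − 16 = 1772 left.
June 2119 has 30 days: 1772 − 30 = 1742 left.
July 2119 has 31 days: 1742 − 31 = 1711 left.
August 2119 has 31 days: 1711 − 31 = 1680 left.
September 2119 has 30 days: 1680 − 30 = 1650 left.
October 2119 has 31 days: 1650 − 31 = 1619 left.
November 2119 has 30 days: 1619 − 30 = 1589 left.
December 2119 has 31 days: 1589 − 31 = 1558 left.
January 2120 has 31 days: 1558 − 31 = 1527 left.
February 2120 has 29 days (2120 is a leap year): 1527 − 29 = 1498 left.
March 2120 has 31 days: 1498 − 31 = 1467 left.
April 2120 has 30 days: 1467 − 30 = 1437 left.
May 2120 has 31 days: 1437 − 31 = 1406 left.
June 2120 has 30 days: 1406 − 30 = 1376 left.
July 2120 has 31 days: 1376 − 31 = 1345 left.
August 2120 has 31 days: 1345 − 31 = 1314 left.
September 2120 has 30 days: 1314 − 30 = 1284 left.
October 2120 has 31 days: 1284 − 31 = 1253 left.
November 2120 has 30 days: 1253 − 30 = 1223 left.
December 2120 has 31 days: 1223 − 31 = 1192 left.
January 2121 has 31 days: 1192 − 31 = 1161 left.
February 2121 has 28 days (2121 is not a leap year): 1161 − 28 = 1133 left.
March 2121 has 31 days: 1133 − 31 = 1102 left.
April 2121 has 30 days: 1102 − 30 = 1072 left.
May 2121 has 31 days: 1072 − 31 = 1041 left.
June 2121 has 30 days: 1041 − 30 = 1011 left.
July 2121 has 31 days: 1011 − 31 = 980 left.
August 2121 has 31 days: 980 − 31 = 949 left.
September 2121 has 30 days: 949 − 30 = 919 left.
October 2121 has 31 days: 919 − 31 = 888 left.
November 2121 has 30 days: 888 − 30 = 858 left.
December 2121 has 31 days: 858 − 31 = 827 left.
January 2122 has 31 days: 827 − 31 = 796 left.
February 2122 has 28 days (2122 is not a leap year): 796 − 28 = 768 left.
March 2122 has 31 days: 768 − 31 = 737 left.
April 2122 has 30 days: 737 − 30 = 707 left.
May 2122 has 31 days: 707 − 31 = 676 left.
June 2122 has 30 days: 676 − 30 = 646 left.
July 2122 has 31 days: 646 − 31 = 615 left.
August 2122 has 31 days: 615 − 31 = 584 left.
September 2122 has 30 days: 584 − 30 = 554 left.
October 2122 has 31 days: 554 − 31 = 523 left.
November 2122 has 30 days: 523 − 30 = 493 left.
December 2122 has 31 days: 493 − 31 = 462 left.
January 2123 has 31 days: 462 − 31 = 431 left.
February 2123 has 28 days (2123 is not a leap year): 431 − 28 = 403 left.
March 2123 has 31 days: 403 − 31 = 372 left.
April 2123 has 30 days: 372 − 30 = 342 left.
May 2123 has 31 days: 342 − 31 = 311 left.
June 2123 has 30 days: 311 − 30 = 281 left.
July 2123 has 31 days: 281 − 31 = 250 left.
August 2123 has 31 days: 250 − 31 = 219 left.
September 2123 has 30 days: 219 − 30 = 189 left.
October 2123 has 31 days: 189 − 31 = 158 left.
November 2123 has 30 days: 158 − 30 = 128 left.
December 2123 has 31 days: 128 − 31 = 97 left.
January 2124 has 31 days: 97 − 31 = 66 left.
February 2124 has 29 days (2124 is a leap year): 66 − 29 = 37 left.
March 2124 has 31 days: 37 − 31 = 6 left.
6 days into April 2124 → April 6, 2124.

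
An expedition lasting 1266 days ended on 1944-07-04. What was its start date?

January 15, 1941

Counting back 1266 days from July 4, 1944.
Going back 4 days from July 4, 1944 reaches the end of the previous month; 1266 − 4 = 1262 left.
June 1944 has 30 days: 1262 − 30 = 1232 left.
May 1944 has 31 days: 1232 − 31 = 1201 left.
April 1944 has 30 days: 1201 − 30 = 1171 left.
March 1944 has 31 days: 1171 − 31 = 1140 left.
February 1944 has 29 days (1944 is a leap year): 1140 − 29 = 1111 left.
January 1944 has 31 days: 1111 − 31 = 1080 left.
December 1943 has 31 days: 1080 − 31 = 1049 left.
November 1943 has 30 days: 1049 − 30 = 1019 left.
October 1943 has 31 days: 1019 − 31 = 988 left.
September 1943 has 30 days: 988 − 30 = 958 left.
August 1943 has 31 days: 958 − 31 = 927 left.
July 1943 has 31 days: 927 − 31 = 896 left.
June 1943 has 30 days: 896 − 30 = 866 left.
May 1943 has 31 days: 866 − 31 = 835 left.
April 1943 has 30 days: 835 − 30 = 805 left.
March 1943 has 31 days: 805 − 31 = 774 left.
February 1943 has 28 days (1943 is not a leap year): 774 − 28 = 746 left.
January 1943 has 31 days: 746 − 31 = 715 left.
December 1942 has 31 days: 715 − 31 = 684 left.
November 1942 has 30 days: 684 − 30 = 654 left.
October 1942 has 31 days: 654 − 31 = 623 left.
September 1942 has 30 days: 623 − 30 = 593 left.
August 1942 has 31 days: 593 − 31 = 562 left.
July 1942 has 31 days: 562 − 31 = 531 left.
June 1942 has 30 days: 531 − 30 = 501 left.
May 1942 has 31 days: 501 − 31 = 470 left.
April 1942 has 30 days: 470 − 30 = 440 left.
March 1942 has 31 days: 440 − 31 = 409 left.
February 1942 has 28 days (1942 is not a leap year): 409 − 28 = 381 left.
January 1942 has 31 days: 381 − 31 = 350 left.
December 1941 has 31 days: 350 − 31 = 319 left.
November 1941 has 30 days: 319 − 30 = 289 left.
October 1941 has 31 days: 289 − 31 = 258 left.
September 1941 has 30 days: 258 − 30 = 228 left.
August 1941 has 31 days: 228 − 31 = 197 left.
July 1941 has 31 days: 197 − 31 = 166 left.
June 1941 has 30 days: 166 − 30 = 136 left.
May 1941 has 31 days: 136 − 31 = 105 left.
April 1941 has 30 days: 105 − 30 = 75 left.
March 1941 has 31 days: 75 − 31 = 44 left.
February 1941 has 28 days (1941 is not a leap year): 44 − 28 = 16 left.
January 1941 has 31 days; 31 − 16 = 15 → January 15, 1941.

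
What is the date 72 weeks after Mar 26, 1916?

Advancing 72 weeks = 504 days from March 26, 1916.
March has 31 days, so 31 − 26 = 5 days remain after March 26, 1916; 504 − 5 = 499 left.
April 1916 has 30 days: 499 − 30 = 469 left.
May 1916 has 31 days: 469 − 31 = 438 left.
June 1916 has 30 days: 438 − 30 = 408 left.
July 1916 has 31 days: 408 − 31 = 377 left.
August 1916 has 31 days: 377 − 31 = 346 left.
September 1916 has 30 days: 346 − 30 = 316 left.
October 1916 has 31 days: 316 − 31 = 285 left.
November 1916 has 30 days: 285 − 30 = 255 left.
December 1916 has 31 days: 255 − 31 = 224 left.
January 1917 has 31 days: 224 − 31 = 193 left.
February 1917 has 28 days (1917 is not a leap year): 193 − 28 = 165 left.
March 1917 has 31 days: 165 − 31 = 134 left.
April 1917 has 30 days: 134 − 30 = 104 left.
May 1917 has 31 days: 104 − 31 = 73 left.
June 1917 has 30 days: 73 − 30 = 43 left.
July 1917 has 31 days: 43 − 31 = 12 left.
12 days into August 1917 → August 12, 1917.

August 12, 1917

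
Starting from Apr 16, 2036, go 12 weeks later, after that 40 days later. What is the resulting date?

Adding 12 weeks (= 84 days) from April 16, 2036:
April has 30 days, so 30 − 16 = 14 days remain after April 16, 2036; 84 − 14 = 70 left.
May 2036 has 31 days: 70 − 31 = 39 left.
June 2036 has 30 days: 39 − 30 = 9 left.
9 days into July 2036 → July 9, 2036.
Counting forward 40 days from July 9, 2036:
July has 31 days, so 31 − 9 = 22 days remain after July 9, 2036; 40 − 22 = 18 left.
18 days into August 2036 → August 18, 2036.

August 18, 2036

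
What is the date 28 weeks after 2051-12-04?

Adding 28 weeks = 196 days from December 4, 2051.
December has 31 days, so 31 − 4 = 27 days remain after December 4, 2051; 196 − 27 = 169 left.
January 2052 has 31 days: 169 − 31 = 138 left.
February 2052 has 29 days (2052 is a leap year): 138 − 29 = 109 left.
March 2052 has 31 days: 109 − 31 = 78 left.
April 2052 has 30 days: 78 − 30 = 48 left.
May 2052 has 31 days: 48 − 31 = 17 left.
17 days into June 2052 → June 17, 2052.

June 17, 2052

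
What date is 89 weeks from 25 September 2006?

June 9, 2008

Counting forward 89 weeks = 623 days from September 25, 2006.
September has 30 days, so 30 − 25 = 5 days remain after September 25, 2006; 623 − 5 = 618 left.
October 2006 has 31 days: 618 − 31 = 587 left.
November 2006 has 30 days: 587 − 30 = 557 left.
December 2006 has 31 days: 557 − 31 = 526 left.
January 2007 has 31 days: 526 − 31 = 495 left.
February 2007 has 28 days (2007 is not a leap year): 495 − 28 = 467 left.
March 2007 has 31 days: 467 − 31 = 436 left.
April 2007 has 30 days: 436 − 30 = 406 left.
May 2007 has 31 days: 406 − 31 = 375 left.
June 2007 has 30 days: 375 − 30 = 345 left.
July 2007 has 31 days: 345 − 31 = 314 left.
August 2007 has 31 days: 314 − 31 = 283 left.
September 2007 has 30 days: 283 − 30 = 253 left.
October 2007 has 31 days: 253 − 31 = 222 left.
November 2007 has 30 days: 222 − 30 = 192 left.
December 2007 has 31 days: 192 − 31 = 161 left.
January 2008 has 31 days: 161 − 31 = 130 left.
February 2008 has 29 days (2008 is a leap year): 130 − 29 = 101 left.
March 2008 has 31 days: 101 − 31 = 70 left.
April 2008 has 30 days: 70 − 30 = 40 left.
May 2008 has 31 days: 40 − 31 = 9 left.
9 days into June 2008 → June 9, 2008.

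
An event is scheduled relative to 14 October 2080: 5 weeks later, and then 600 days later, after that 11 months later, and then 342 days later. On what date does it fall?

May 18, 2084

Adding 5 weeks (= 35 days) from October 14, 2080:
October has 31 days, so 31 − 14 = 17 days remain after October 14, 2080; 35 − 17 = 18 left.
18 days into November 2080 → November 18, 2080.
Advancing 600 days from November 18, 2080:
November has 30 days, so 30 − 18 = 12 days remain after November 18, 2080; 600 − 12 = 588 left.
December 2080 has 31 days: 588 − 31 = 557 left.
January 2081 has 31 days: 557 − 31 = 526 left.
February 2081 has 28 days (2081 is not a leap year): 526 − 28 = 498 left.
March 2081 has 31 days: 498 − 31 = 467 left.
April 2081 has 30 days: 467 − 30 = 437 left.
May 2081 has 31 days: 437 − 31 = 406 left.
June 2081 has 30 days: 406 − 30 = 376 left.
July 2081 has 31 days: 376 − 31 = 345 left.
August 2081 has 31 days: 345 − 31 = 314 left.
September 2081 has 30 days: 314 − 30 = 284 left.
October 2081 has 31 days: 284 − 31 = 253 left.
November 2081 has 30 days: 253 − 30 = 223 left.
December 2081 has 31 days: 223 − 31 = 192 left.
January 2082 has 31 days: 192 − 31 = 161 left.
February 2082 has 28 days (2082 is not a leap year): 161 − 28 = 133 left.
March 2082 has 31 days: 133 − 31 = 102 left.
April 2082 has 30 days: 102 − 30 = 72 left.
May 2082 has 31 days: 72 − 31 = 41 left.
June 2082 has 30 days: 41 − 30 = 11 left.
11 days into July 2082 → July 11, 2082.
Counting forward 11 months from July 11, 2082:
month 7 + 11 = 18, which is month 6 of year 2083 → June 2083.
Day 11 is valid in June, giving June 11, 2083.
Advancing 342 days from June 11, 2083:
June has 30 days, so 30 − 11 = 19 days remain after June 11, 2083; 342 − 19 = 323 left.
July 2083 has 31 days: 323 − 31 = 292 left.
August 2083 has 31 days: 292 − 31 = 261 left.
September 2083 has 30 days: 261 − 30 = 231 left.
October 2083 has 31 days: 231 − 31 = 200 left.
November 2083 has 30 days: 200 − 30 = 170 left.
December 2083 has 31 days: 170 − 31 = 139 left.
January 2084 has 31 days: 139 − 31 = 108 left.
February 2084 has 29 days (2084 is a leap year): 108 − 29 = 79 left.
March 2084 has 31 days: 79 − 31 = 48 left.
April 2084 has 30 days: 48 − 30 = 18 left.
18 days into May 2084 → May 18, 2084.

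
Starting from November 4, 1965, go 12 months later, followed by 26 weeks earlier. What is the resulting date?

May 6, 1966

Advancing 12 months from November 4, 1965:
month 11 + 12 = 23, which is month 11 of year 1966 → November 1966.
Day 4 is valid in November, giving November 4, 1966.
Counting back 26 weeks (= 182 days) from November 4, 1966:
Going back 4 days from November 4, 1966 reaches the end of the previous month; 182 − 4 = 178 left.
October 1966 has 31 days: 178 − 31 = 147 left.
September 1966 has 30 days: 147 − 30 = 117 left.
August 1966 has 31 days: 117 − 31 = 86 left.
July 1966 has 31 days: 86 − 31 = 55 left.
June 1966 has 30 days: 55 − 30 = 25 left.
May 1966 has 31 days; 31 − 25 = 6 → May 6, 1966.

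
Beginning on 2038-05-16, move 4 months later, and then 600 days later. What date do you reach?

May 8, 2040

Adding 4 months from May 16, 2038:
month 5 + 4 = 9 → September 2038.
Day 16 is valid in September, giving September 16, 2038.
Adding 600 days from September 16, 2038:
September has 30 days, so 30 − 16 = 14 days remain after September 16, 2038; 600 − 14 = 586 left.
October 2038 has 31 days: 586 − 31 = 555 left.
November 2038 has 30 days: 555 − 30 = 525 left.
December 2038 has 31 days: 525 − 31 = 494 left.
January 2039 has 31 days: 494 − 31 = 463 left.
February 2039 has 28 days (2039 is not a leap year): 463 − 28 = 435 left.
March 2039 has 31 days: 435 − 31 = 404 left.
April 2039 has 30 days: 404 − 30 = 374 left.
May 2039 has 31 days: 374 − 31 = 343 left.
June 2039 has 30 days: 343 − 30 = 313 left.
July 2039 has 31 days: 313 − 31 = 282 left.
August 2039 has 31 days: 282 − 31 = 251 left.
September 2039 has 30 days: 251 − 30 = 221 left.
October 2039 has 31 days: 221 − 31 = 190 left.
November 2039 has 30 days: 190 − 30 = 160 left.
December 2039 has 31 days: 160 − 31 = 129 left.
January 2040 has 31 days: 129 − 31 = 98 left.
February 2040 has 29 days (2040 is a leap year): 98 − 29 = 69 left.
March 2040 has 31 days: 69 − 31 = 38 left.
April 2040 has 30 days: 38 − 30 = 8 left.
8 days into May 2040 → May 8, 2040.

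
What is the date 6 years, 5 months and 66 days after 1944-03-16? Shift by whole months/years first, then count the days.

Adding 6 years, 5 months and 66 days from March 16, 1944: first the month/year part, then the days.
+6 years → 1950; month 3 + 5 = 8 → August 1950.
Day 16 is valid in August, giving August 16, 1950.
Now add 66 days from August 16, 1950.
August has 31 days, so 31 − 16 = 15 days remain after August 16, 1950; 66 − 15 = 51 left.
September 1950 has 30 days: 51 − 30 = 21 left.
21 days into October 1950 → October 21, 1950.

October 21, 1950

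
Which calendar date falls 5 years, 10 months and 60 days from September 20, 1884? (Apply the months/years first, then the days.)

Counting forward 5 years, 10 months and 60 days from September 20, 1884: first the month/year part, then the days.
+5 years → 1889; month 9 + 10 = 19, which is month 7 of year 1890 → July 1890.
Day 20 is valid in July, giving July 20, 1890.
Now add 60 days from July 20, 1890.
July has 31 days, so 31 − 20 = 11 days remain after July 20, 1890; 60 − 11 = 49 left.
August 1890 has 31 days: 49 − 31 = 18 left.
18 days into September 1890 → September 18, 1890.

September 18, 1890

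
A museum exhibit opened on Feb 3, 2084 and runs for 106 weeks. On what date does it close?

February 14, 2086

Counting forward 106 weeks = 742 days from February 3, 2084.
February has 29 days, so 29 − 3 = 26 days remain after February 3, 2084; 742 − 26 = 716 left.
March 2084 has 31 days: 716 − 31 = 685 left.
April 2084 has 30 days: 685 − 30 = 655 left.
May 2084 has 31 days: 655 − 31 = 624 left.
June 2084 has 30 days: 624 − 30 = 594 left.
July 2084 has 31 days: 594 − 31 = 563 left.
August 2084 has 31 days: 563 − 31 = 532 left.
September 2084 has 30 days: 532 − 30 = 502 left.
October 2084 has 31 days: 502 − 31 = 471 left.
November 2084 has 30 days: 471 − 30 = 441 left.
December 2084 has 31 days: 441 − 31 = 410 left.
January 2085 has 31 days: 410 − 31 = 379 left.
February 2085 has 28 days (2085 is not a leap year): 379 − 28 = 351 left.
March 2085 has 31 days: 351 − 31 = 320 left.
April 2085 has 30 days: 320 − 30 = 290 left.
May 2085 has 31 days: 290 − 31 = 259 left.
June 2085 has 30 days: 259 − 30 = 229 left.
July 2085 has 31 days: 229 − 31 = 198 left.
August 2085 has 31 days: 198 − 31 = 167 left.
September 2085 has 30 days: 167 − 30 = 137 left.
October 2085 has 31 days: 137 − 31 = 106 left.
November 2085 has 30 days: 106 − 30 = 76 left.
December 2085 has 31 days: 76 − 31 = 45 left.
January 2086 has 31 days: 45 − 31 = 14 left.
14 days into February 2086 → February 14, 2086.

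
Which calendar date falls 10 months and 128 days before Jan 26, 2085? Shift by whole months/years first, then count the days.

Subtracting 10 months and 128 days from January 26, 2085: first the month/year part, then the days.
month 1 − 10 = -9, which is month 3 of year 2084 → March 2084.
Day 26 is valid in March, giving March 26, 2084.
Now subtract 128 days from March 26, 2084.
Going back 26 days from March 26, 2084 reaches the end of the previous month; 128 − 26 = 102 left.
February 2084 has 29 days (2084 is a leap year): 102 − 29 = 73 left.
January 2084 has 31 days: 73 − 31 = 42 left.
December 2083 has 31 days: 42 − 31 = 11 left.
November 2083 has 30 days; 30 − 11 = 19 → November 19, 2083.

November 19, 2083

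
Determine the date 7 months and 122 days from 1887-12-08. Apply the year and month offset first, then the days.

Counting forward 7 months and 122 days from December 8, 1887: first the month/year part, then the days.
month 12 + 7 = 19, which is month 7 of year 1888 → July 1888.
Day 8 is valid in July, giving July 8, 1888.
Now add 122 days from July 8, 1888.
July has 31 days, so 31 − 8 = 23 days remain after July 8, 1888; 122 − 23 = 99 left.
August 1888 has 31 days: 99 − 31 = 68 left.
September 1888 has 30 days: 68 − 30 = 38 left.
October 1888 has 31 days: 38 − 31 = 7 left.
7 days into November 1888 → November 7, 1888.

November 7, 1888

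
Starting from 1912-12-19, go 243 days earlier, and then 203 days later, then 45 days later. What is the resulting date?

December 24, 1912

Counting back 243 days from December 19, 1912:
Going back 19 days from December 19, 1912 reaches the end of the previous month; 243 − 19 = 224 left.
November 1912 has 30 days: 224 − 30 = 194 left.
October 1912 has 31 days: 194 − 31 = 163 left.
September 1912 has 30 days: 163 − 30 = 133 left.
August 1912 has 31 days: 133 − 31 = 102 left.
July 1912 has 31 days: 102 − 31 = 71 left.
June 1912 has 30 days: 71 − 30 = 41 left.
May 1912 has 31 days: 41 − 31 = 10 left.
April 1912 has 30 days; 30 − 10 = 20 → April 20, 1912.
Advancing 203 days from April 20, 1912:
April has 30 days, so 30 − 20 = 10 days remain after April 20, 1912; 203 − 10 = 193 left.
May 1912 has 31 days: 193 − 31 = 162 left.
June 1912 has 30 days: 162 − 30 = 132 left.
July 1912 has 31 days: 132 − 31 = 101 left.
August 1912 has 31 days: 101 − 31 = 70 left.
September 1912 has 30 days: 70 − 30 = 40 left.
October 1912 has 31 days: 40 − 31 = 9 left.
9 days into November 1912 → November 9, 1912.
Adding 45 days from November 9, 1912:
November has 30 days, so 30 − 9 = 21 days remain after November 9, 1912; 45 − 21 = 24 left.
24 days into December 1912 → December 24, 1912.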